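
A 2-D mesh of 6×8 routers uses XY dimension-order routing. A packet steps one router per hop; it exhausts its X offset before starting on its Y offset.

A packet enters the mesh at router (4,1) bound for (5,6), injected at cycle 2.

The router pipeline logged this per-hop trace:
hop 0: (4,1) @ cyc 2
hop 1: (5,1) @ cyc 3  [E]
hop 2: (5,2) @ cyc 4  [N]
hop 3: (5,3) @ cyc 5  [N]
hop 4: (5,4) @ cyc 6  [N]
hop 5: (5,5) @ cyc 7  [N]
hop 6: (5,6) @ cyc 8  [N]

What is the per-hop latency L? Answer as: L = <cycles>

cyc[1] − cyc[0] = 3 − 2 = 1.
Each hop adds L, hence L = 1.

L = 1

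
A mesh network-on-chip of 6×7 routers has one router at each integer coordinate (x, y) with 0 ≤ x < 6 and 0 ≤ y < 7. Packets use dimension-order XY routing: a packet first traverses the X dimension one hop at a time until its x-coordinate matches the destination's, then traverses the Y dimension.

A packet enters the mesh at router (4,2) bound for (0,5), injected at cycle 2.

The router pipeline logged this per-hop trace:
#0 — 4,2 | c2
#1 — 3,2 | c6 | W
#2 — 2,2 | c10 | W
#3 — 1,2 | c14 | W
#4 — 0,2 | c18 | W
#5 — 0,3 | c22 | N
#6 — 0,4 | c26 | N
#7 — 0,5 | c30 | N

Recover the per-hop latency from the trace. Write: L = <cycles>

L = 4

Δcyc across hop 0→1: 6 − 2 = 4.
One hop costs L cycles, so L = 4.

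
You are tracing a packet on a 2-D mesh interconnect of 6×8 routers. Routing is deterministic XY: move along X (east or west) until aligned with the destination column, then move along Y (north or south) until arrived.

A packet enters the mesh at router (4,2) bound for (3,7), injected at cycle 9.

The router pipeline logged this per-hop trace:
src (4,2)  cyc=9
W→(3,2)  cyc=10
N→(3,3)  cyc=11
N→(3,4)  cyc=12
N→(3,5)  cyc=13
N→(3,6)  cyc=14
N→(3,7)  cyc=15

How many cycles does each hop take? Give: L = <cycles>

L = 1

Between hops 0 and 1 the cycle counter advances 10 − 9 = 1.
One hop costs L cycles, so L = 1.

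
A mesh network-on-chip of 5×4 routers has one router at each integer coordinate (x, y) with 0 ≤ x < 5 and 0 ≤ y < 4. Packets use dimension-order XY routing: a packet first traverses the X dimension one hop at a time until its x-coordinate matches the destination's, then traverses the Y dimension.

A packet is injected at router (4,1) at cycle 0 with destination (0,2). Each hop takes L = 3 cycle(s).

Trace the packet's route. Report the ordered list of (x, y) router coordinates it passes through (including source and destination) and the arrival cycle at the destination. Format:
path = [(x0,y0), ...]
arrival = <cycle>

src (4,1)  cyc=0
W→(3,1)  cyc=3
W→(2,1)  cyc=6
W→(1,1)  cyc=9
W→(0,1)  cyc=12
N→(0,2)  cyc=15

path = [(4,1), (3,1), (2,1), (1,1), (0,1), (0,2)]
arrival = 15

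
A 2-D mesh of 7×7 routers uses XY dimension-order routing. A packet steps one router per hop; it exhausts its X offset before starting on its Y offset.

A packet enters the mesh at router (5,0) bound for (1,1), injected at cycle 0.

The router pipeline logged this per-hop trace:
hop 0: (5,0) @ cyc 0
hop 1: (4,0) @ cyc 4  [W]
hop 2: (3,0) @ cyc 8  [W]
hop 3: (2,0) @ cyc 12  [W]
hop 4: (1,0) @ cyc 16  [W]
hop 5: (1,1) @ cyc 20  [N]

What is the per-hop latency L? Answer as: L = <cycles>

L = 4

Between hops 0 and 1 the cycle counter advances 4 − 0 = 4.
Per-hop latency L = Δcyc = 4.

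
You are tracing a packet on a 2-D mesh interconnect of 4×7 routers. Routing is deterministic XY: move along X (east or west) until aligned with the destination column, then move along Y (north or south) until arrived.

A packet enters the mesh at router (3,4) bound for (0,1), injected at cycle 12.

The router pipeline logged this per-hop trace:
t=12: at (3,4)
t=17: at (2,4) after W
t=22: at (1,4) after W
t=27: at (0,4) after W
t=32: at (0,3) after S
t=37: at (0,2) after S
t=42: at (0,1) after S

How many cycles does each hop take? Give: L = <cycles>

Δcyc across hop 0→1: 17 − 12 = 5.
One hop costs L cycles, so L = 5.

L = 5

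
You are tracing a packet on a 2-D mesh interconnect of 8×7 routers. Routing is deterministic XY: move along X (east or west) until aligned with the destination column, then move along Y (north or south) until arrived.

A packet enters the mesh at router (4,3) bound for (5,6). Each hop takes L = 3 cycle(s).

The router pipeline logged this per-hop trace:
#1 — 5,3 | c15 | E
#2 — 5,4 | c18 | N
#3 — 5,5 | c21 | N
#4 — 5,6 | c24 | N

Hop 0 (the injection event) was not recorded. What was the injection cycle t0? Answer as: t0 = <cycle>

At hop 1 the cycle is 15; in general cyc_k = t0 + kL.
Therefore t0 = 15 − L = 12.

t0 = 12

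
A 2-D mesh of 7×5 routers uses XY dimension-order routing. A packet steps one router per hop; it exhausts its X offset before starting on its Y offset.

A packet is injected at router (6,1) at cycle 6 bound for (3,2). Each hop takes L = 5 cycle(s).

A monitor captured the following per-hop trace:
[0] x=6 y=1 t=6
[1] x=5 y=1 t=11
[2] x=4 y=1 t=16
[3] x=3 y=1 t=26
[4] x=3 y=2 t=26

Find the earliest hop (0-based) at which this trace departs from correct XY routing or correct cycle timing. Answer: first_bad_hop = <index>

first_bad_hop = 3

hop 1: step (-1,+0), +5 cyc — ok
hop 2: step (-1,+0), +5 cyc — ok
hop 3: step (-1,+0), +10 cyc — BAD: Δcyc=10≠L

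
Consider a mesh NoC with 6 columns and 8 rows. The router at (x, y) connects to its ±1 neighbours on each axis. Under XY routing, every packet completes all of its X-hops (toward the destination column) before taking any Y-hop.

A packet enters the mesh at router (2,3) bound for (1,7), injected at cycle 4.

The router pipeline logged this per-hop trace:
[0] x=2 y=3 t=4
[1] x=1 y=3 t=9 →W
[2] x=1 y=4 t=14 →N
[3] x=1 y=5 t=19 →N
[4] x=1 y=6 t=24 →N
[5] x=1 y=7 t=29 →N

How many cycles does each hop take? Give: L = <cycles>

L = 5

Between hops 0 and 1 the cycle counter advances 9 − 4 = 5.
That increment is L by definition: L = 5.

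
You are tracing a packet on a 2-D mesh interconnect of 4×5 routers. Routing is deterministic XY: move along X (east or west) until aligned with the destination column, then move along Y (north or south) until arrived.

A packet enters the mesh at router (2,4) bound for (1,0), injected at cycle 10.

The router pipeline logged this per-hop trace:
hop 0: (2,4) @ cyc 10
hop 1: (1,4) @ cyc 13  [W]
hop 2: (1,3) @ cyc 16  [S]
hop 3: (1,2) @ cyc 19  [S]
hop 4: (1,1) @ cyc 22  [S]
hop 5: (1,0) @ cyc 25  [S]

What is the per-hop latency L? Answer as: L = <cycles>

L = 3

Between hops 0 and 1 the cycle counter advances 13 − 10 = 3.
That increment is L by definition: L = 3.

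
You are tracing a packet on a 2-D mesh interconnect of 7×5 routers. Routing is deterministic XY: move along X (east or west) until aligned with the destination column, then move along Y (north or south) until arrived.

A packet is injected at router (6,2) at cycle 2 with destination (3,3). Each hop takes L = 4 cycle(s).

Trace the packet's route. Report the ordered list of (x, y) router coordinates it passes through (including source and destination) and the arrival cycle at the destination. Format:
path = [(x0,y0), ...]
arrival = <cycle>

hop 0: (6,2) @ cyc 2
hop 1: (5,2) @ cyc 6  [W]
hop 2: (4,2) @ cyc 10  [W]
hop 3: (3,2) @ cyc 14  [W]
hop 4: (3,3) @ cyc 18  [N]

path = [(6,2), (5,2), (4,2), (3,2), (3,3)]
arrival = 18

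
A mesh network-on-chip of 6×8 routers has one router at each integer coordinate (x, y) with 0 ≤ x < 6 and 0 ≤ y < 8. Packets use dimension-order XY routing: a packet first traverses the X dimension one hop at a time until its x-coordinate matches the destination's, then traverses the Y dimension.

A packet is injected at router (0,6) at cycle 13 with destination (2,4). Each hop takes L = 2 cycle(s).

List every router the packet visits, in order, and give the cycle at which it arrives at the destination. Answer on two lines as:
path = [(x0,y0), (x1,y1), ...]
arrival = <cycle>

src (0,6)  cyc=13
E→(1,6)  cyc=15
E→(2,6)  cyc=17
S→(2,5)  cyc=19
S→(2,4)  cyc=21

path = [(0,6), (1,6), (2,6), (2,5), (2,4)]
arrival = 21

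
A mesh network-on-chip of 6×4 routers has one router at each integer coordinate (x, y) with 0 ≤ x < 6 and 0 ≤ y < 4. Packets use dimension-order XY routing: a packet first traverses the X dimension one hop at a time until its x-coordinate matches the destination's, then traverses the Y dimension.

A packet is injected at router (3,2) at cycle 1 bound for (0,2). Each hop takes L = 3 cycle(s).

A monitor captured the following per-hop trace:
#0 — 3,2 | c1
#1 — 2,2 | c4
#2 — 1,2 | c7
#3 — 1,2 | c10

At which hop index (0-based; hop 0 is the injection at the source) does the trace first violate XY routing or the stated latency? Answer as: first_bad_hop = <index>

[1] (-1,+0) / 3c ⇒ ok
[2] (-1,+0) / 3c ⇒ ok
[3] (+0,+0) / 3c ⇒ BAD: non-unit step

first_bad_hop = 3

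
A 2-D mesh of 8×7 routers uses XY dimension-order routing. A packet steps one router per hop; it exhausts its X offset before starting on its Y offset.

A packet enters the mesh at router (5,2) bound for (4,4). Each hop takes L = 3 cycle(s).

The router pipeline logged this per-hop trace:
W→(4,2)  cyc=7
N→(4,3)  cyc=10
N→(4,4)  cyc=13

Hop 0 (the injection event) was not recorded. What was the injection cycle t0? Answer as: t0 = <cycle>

t0 = 4

The first recorded entry is hop 1 at cycle 7.
t0 = cyc[1] − L = 7 − 3 = 4.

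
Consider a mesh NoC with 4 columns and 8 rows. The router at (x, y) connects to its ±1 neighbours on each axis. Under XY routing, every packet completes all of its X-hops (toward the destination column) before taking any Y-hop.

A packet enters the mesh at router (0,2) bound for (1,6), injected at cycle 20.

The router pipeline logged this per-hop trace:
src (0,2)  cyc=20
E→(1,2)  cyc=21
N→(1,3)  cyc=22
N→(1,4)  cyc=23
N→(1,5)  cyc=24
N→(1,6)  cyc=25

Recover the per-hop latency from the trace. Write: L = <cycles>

L = 1

Δcyc across hop 0→1: 21 − 20 = 1.
One hop costs L cycles, so L = 1.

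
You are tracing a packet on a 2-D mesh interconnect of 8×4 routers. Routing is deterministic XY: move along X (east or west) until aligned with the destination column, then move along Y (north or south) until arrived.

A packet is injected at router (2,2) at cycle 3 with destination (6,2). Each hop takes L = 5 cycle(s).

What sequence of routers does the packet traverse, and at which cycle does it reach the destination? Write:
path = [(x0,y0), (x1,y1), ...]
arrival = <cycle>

src (2,2)  cyc=3
E→(3,2)  cyc=8
E→(4,2)  cyc=13
E→(5,2)  cyc=18
E→(6,2)  cyc=23

path = [(2,2), (3,2), (4,2), (5,2), (6,2)]
arrival = 23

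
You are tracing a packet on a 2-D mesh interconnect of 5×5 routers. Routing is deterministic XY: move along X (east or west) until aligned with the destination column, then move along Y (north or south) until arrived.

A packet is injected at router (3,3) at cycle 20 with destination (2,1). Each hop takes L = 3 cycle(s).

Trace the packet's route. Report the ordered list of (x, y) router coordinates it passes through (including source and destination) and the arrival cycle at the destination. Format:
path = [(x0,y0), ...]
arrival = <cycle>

path = [(3,3), (2,3), (2,2), (2,1)]
arrival = 29

[0] x=3 y=3 t=20
[1] x=2 y=3 t=23 →W
[2] x=2 y=2 t=26 →S
[3] x=2 y=1 t=29 →S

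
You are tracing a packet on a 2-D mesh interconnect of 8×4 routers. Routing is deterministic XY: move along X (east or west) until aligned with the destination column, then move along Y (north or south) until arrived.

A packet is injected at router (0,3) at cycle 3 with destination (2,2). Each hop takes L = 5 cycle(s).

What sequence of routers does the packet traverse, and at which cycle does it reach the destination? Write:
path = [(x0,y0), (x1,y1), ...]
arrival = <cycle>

path = [(0,3), (1,3), (2,3), (2,2)]
arrival = 18

  0. router=(0,3) cycle=3 (inject)
  1. router=(1,3) cycle=8 dir=E
  2. router=(2,3) cycle=13 dir=E
  3. router=(2,2) cycle=18 dir=S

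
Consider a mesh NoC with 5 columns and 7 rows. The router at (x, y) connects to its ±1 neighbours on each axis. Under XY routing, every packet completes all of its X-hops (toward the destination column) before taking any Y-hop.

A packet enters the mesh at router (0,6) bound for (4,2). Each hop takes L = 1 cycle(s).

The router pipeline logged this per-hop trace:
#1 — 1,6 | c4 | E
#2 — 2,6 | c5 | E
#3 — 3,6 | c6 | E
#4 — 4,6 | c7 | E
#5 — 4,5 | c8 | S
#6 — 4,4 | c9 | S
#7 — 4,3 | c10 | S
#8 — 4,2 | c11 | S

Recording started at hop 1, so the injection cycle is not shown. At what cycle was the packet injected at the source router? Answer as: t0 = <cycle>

t0 = 3

Hop 1 reached at cycle 4; hop k is at t0 + k·L.
Therefore t0 = 4 − L = 3.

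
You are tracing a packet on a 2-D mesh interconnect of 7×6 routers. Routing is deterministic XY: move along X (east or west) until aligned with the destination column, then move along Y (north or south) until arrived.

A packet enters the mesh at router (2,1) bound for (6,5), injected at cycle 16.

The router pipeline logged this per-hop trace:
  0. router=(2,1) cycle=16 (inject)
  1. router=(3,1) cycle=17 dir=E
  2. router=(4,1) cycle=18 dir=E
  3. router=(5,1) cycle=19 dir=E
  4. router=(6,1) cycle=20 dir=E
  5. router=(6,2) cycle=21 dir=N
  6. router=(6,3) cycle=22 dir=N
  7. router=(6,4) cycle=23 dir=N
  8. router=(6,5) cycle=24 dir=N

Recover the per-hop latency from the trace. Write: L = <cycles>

L = 1

Between hops 0 and 1 the cycle counter advances 17 − 16 = 1.
One hop costs L cycles, so L = 1.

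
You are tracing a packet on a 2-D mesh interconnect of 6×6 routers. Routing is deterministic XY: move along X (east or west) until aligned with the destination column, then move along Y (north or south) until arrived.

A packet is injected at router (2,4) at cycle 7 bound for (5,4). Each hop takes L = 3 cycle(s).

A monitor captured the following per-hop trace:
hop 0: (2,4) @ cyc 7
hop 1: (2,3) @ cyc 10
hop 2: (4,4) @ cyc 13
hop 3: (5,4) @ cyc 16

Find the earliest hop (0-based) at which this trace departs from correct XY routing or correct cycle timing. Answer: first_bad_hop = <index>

first_bad_hop = 1

[1] (+0,-1) / 3c ⇒ BAD: Y-move but x=2≠5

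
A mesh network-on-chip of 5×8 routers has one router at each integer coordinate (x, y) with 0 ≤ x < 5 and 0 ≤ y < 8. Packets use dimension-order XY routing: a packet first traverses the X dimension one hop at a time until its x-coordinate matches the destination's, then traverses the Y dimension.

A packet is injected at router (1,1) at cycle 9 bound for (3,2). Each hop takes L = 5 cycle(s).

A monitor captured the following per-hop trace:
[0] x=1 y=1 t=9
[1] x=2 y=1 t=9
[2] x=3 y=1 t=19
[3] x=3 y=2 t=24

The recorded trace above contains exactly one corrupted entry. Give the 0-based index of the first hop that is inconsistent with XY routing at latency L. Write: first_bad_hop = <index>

first_bad_hop = 1

  1: Δx=+1 Δy=+0 Δt=0 [BAD: Δcyc=0≠L]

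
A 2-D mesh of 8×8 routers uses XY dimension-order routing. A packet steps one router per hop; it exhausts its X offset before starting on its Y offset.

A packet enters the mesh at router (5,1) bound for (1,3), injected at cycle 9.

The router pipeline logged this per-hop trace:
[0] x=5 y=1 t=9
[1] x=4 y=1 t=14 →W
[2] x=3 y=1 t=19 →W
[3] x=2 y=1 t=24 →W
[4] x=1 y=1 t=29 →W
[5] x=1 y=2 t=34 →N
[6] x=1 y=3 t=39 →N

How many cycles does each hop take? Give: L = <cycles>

Δcyc across hop 0→1: 14 − 9 = 5.
Each hop adds L, hence L = 5.

L = 5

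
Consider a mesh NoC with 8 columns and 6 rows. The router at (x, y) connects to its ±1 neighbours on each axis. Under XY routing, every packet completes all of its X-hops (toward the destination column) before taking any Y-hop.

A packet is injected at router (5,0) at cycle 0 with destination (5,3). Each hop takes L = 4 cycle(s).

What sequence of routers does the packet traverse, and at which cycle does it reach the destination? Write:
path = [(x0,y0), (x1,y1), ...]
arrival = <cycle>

path = [(5,0), (5,1), (5,2), (5,3)]
arrival = 12

[0] x=5 y=0 t=0
[1] x=5 y=1 t=4 →N
[2] x=5 y=2 t=8 →N
[3] x=5 y=3 t=12 →N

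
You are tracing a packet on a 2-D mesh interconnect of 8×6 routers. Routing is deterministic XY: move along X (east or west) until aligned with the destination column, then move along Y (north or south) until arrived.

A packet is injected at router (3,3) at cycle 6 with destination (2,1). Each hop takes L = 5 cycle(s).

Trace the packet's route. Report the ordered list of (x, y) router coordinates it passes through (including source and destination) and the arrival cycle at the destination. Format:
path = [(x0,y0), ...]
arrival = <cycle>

src (3,3)  cyc=6
W→(2,3)  cyc=11
S→(2,2)  cyc=16
S→(2,1)  cyc=21

path = [(3,3), (2,3), (2,2), (2,1)]
arrival = 21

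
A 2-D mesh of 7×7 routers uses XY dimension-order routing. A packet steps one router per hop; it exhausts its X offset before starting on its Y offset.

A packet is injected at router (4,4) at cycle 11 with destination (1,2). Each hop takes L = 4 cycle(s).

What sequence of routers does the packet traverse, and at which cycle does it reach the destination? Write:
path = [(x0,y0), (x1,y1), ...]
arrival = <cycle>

[0] x=4 y=4 t=11
[1] x=3 y=4 t=15 →W
[2] x=2 y=4 t=19 →W
[3] x=1 y=4 t=23 →W
[4] x=1 y=3 t=27 →S
[5] x=1 y=2 t=31 →S

path = [(4,4), (3,4), (2,4), (1,4), (1,3), (1,2)]
arrival = 31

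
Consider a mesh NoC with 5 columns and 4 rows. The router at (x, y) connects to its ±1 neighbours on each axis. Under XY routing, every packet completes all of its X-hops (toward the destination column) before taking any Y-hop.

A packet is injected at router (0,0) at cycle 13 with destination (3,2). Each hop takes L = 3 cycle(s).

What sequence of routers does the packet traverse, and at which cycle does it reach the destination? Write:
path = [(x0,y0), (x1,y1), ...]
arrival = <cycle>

path = [(0,0), (1,0), (2,0), (3,0), (3,1), (3,2)]
arrival = 28

  0. router=(0,0) cycle=13 (inject)
  1. router=(1,0) cycle=16 dir=E
  2. router=(2,0) cycle=19 dir=E
  3. router=(3,0) cycle=22 dir=E
  4. router=(3,1) cycle=25 dir=N
  5. router=(3,2) cycle=28 dir=N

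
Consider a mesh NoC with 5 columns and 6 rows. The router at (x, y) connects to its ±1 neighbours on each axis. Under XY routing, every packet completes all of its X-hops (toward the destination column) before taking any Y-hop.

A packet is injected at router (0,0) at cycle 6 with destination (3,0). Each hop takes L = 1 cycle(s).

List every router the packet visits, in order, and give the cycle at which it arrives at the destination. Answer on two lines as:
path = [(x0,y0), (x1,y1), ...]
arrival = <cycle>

#0 — 0,0 | c6
#1 — 1,0 | c7 | E
#2 — 2,0 | c8 | E
#3 — 3,0 | c9 | E

path = [(0,0), (1,0), (2,0), (3,0)]
arrival = 9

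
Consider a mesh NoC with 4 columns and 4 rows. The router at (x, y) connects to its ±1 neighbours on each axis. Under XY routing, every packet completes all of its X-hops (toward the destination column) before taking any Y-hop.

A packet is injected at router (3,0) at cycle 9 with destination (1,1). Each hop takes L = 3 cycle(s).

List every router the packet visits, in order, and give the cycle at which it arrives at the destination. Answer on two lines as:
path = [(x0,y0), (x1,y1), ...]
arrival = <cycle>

path = [(3,0), (2,0), (1,0), (1,1)]
arrival = 18

hop 0: (3,0) @ cyc 9
hop 1: (2,0) @ cyc 12  [W]
hop 2: (1,0) @ cyc 15  [W]
hop 3: (1,1) @ cyc 18  [N]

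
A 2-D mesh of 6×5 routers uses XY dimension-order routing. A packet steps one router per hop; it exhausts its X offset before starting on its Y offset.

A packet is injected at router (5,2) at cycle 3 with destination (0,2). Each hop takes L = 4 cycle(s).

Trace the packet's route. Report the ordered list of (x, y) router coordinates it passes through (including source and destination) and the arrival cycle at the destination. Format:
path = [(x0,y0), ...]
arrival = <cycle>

path = [(5,2), (4,2), (3,2), (2,2), (1,2), (0,2)]
arrival = 23

[0] x=5 y=2 t=3
[1] x=4 y=2 t=7 →W
[2] x=3 y=2 t=11 →W
[3] x=2 y=2 t=15 →W
[4] x=1 y=2 t=19 →W
[5] x=0 y=2 t=23 →W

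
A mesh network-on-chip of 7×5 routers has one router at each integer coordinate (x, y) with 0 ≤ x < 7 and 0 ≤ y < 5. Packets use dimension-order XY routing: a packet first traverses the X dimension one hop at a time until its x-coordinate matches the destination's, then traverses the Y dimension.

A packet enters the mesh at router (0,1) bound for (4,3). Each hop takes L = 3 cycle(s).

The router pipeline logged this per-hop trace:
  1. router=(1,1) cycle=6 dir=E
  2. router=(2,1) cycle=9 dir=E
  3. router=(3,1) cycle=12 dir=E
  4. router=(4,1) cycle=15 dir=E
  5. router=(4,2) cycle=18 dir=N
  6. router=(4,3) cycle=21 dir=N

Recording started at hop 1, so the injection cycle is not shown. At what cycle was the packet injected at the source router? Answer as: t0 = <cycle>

t0 = 3

cyc[1] = 6 and cyc[k] = t0 + k·L for every k.
So t0 = 6 − 1·3 = 3.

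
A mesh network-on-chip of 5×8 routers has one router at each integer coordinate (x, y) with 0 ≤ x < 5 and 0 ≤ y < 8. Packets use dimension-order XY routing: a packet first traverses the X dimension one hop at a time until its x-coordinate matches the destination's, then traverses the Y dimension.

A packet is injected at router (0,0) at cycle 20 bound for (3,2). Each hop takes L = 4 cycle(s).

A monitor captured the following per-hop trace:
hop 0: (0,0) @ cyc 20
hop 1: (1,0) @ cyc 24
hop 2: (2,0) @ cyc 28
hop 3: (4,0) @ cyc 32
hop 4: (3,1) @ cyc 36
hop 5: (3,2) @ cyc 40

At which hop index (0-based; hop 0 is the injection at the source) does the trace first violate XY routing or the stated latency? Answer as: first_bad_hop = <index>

first_bad_hop = 3

[1] (+1,+0) / 4c ⇒ ok
[2] (+1,+0) / 4c ⇒ ok
[3] (+2,+0) / 4c ⇒ BAD: non-unit step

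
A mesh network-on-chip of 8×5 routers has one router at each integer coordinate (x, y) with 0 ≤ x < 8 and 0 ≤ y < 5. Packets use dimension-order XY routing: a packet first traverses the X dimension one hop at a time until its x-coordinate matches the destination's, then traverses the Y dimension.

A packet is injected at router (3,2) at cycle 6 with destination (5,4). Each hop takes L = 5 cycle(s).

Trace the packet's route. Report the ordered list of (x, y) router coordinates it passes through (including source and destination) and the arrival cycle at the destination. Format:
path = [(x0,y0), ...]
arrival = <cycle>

hop 0: (3,2) @ cyc 6
hop 1: (4,2) @ cyc 11  [E]
hop 2: (5,2) @ cyc 16  [E]
hop 3: (5,3) @ cyc 21  [N]
hop 4: (5,4) @ cyc 26  [N]

path = [(3,2), (4,2), (5,2), (5,3), (5,4)]
arrival = 26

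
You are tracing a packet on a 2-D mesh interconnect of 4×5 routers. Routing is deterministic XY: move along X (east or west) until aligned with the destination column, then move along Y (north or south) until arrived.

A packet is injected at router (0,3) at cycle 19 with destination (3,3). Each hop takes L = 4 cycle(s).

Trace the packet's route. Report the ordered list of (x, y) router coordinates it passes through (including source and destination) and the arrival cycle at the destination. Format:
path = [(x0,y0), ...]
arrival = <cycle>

[0] x=0 y=3 t=19
[1] x=1 y=3 t=23 →E
[2] x=2 y=3 t=27 →E
[3] x=3 y=3 t=31 →E

path = [(0,3), (1,3), (2,3), (3,3)]
arrival = 31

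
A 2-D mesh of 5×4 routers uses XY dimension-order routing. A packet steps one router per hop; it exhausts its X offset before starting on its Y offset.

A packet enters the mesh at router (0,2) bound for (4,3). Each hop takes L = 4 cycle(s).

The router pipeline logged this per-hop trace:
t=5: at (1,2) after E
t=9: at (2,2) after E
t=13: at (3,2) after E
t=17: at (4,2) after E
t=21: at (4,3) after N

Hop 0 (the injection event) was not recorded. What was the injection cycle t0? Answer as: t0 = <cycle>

At hop 1 the cycle is 5; in general cyc_k = t0 + kL.
Therefore t0 = 5 − L = 1.

t0 = 1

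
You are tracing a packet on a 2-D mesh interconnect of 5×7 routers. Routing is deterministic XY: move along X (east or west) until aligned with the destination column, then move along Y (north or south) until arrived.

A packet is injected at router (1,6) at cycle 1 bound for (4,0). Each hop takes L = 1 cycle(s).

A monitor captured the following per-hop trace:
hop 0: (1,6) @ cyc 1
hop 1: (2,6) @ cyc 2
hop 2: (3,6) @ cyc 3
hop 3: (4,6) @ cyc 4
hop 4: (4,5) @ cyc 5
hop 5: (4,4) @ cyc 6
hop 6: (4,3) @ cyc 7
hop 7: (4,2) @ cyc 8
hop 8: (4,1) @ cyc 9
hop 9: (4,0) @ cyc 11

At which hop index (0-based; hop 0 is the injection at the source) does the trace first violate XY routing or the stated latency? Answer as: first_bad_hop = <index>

first_bad_hop = 9

check 1→ d=(1,0) cyc+1: ok
check 2→ d=(1,0) cyc+1: ok
check 3→ d=(1,0) cyc+1: ok
check 4→ d=(0,-1) cyc+1: ok
check 5→ d=(0,-1) cyc+1: ok
check 6→ d=(0,-1) cyc+1: ok
check 7→ d=(0,-1) cyc+1: ok
check 8→ d=(0,-1) cyc+1: ok
check 9→ d=(0,-1) cyc+2: BAD: Δcyc=2≠L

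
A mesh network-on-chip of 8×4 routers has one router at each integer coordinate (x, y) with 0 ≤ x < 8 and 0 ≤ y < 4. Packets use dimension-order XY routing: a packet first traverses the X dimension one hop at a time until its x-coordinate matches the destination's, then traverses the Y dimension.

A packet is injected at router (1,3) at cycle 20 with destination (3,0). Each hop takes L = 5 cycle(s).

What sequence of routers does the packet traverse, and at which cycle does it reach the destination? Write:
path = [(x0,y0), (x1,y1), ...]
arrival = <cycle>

[0] x=1 y=3 t=20
[1] x=2 y=3 t=25 →E
[2] x=3 y=3 t=30 →E
[3] x=3 y=2 t=35 →S
[4] x=3 y=1 t=40 →S
[5] x=3 y=0 t=45 →S

path = [(1,3), (2,3), (3,3), (3,2), (3,1), (3,0)]
arrival = 45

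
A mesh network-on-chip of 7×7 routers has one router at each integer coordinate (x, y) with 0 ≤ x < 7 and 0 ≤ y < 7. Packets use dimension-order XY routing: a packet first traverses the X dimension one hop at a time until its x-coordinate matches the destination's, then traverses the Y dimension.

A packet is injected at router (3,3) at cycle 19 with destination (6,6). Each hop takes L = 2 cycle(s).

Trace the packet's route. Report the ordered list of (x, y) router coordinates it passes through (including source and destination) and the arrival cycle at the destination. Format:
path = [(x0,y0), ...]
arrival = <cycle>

path = [(3,3), (4,3), (5,3), (6,3), (6,4), (6,5), (6,6)]
arrival = 31

hop 0: (3,3) @ cyc 19
hop 1: (4,3) @ cyc 21  [E]
hop 2: (5,3) @ cyc 23  [E]
hop 3: (6,3) @ cyc 25  [E]
hop 4: (6,4) @ cyc 27  [N]
hop 5: (6,5) @ cyc 29  [N]
hop 6: (6,6) @ cyc 31  [N]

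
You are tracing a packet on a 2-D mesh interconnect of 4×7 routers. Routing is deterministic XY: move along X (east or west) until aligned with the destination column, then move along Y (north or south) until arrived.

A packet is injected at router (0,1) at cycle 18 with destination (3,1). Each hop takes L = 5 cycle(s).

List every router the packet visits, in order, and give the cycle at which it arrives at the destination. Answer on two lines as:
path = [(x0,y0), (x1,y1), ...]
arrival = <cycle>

  0. router=(0,1) cycle=18 (inject)
  1. router=(1,1) cycle=23 dir=E
  2. router=(2,1) cycle=28 dir=E
  3. router=(3,1) cycle=33 dir=E

path = [(0,1), (1,1), (2,1), (3,1)]
arrival = 33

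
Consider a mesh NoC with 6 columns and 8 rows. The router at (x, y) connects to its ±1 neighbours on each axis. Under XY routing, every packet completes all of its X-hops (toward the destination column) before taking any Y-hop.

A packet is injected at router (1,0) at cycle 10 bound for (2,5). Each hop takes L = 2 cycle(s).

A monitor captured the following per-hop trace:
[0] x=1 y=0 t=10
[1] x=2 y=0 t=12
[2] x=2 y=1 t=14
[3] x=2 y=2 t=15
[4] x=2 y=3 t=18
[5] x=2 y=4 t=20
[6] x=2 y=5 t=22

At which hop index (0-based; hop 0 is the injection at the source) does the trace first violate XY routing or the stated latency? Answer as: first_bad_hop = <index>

first_bad_hop = 3

check 1→ d=(1,0) cyc+2: ok
check 2→ d=(0,1) cyc+2: ok
check 3→ d=(0,1) cyc+1: BAD: Δcyc=1≠L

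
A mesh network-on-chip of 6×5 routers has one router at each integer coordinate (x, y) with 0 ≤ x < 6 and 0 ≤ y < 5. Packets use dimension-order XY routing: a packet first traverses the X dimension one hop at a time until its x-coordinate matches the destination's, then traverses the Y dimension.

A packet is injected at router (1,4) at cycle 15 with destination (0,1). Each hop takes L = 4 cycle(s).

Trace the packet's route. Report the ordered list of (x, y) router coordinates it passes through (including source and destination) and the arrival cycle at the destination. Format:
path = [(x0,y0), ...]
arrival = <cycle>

path = [(1,4), (0,4), (0,3), (0,2), (0,1)]
arrival = 31

  0. router=(1,4) cycle=15 (inject)
  1. router=(0,4) cycle=19 dir=W
  2. router=(0,3) cycle=23 dir=S
  3. router=(0,2) cycle=27 dir=S
  4. router=(0,1) cycle=31 dir=S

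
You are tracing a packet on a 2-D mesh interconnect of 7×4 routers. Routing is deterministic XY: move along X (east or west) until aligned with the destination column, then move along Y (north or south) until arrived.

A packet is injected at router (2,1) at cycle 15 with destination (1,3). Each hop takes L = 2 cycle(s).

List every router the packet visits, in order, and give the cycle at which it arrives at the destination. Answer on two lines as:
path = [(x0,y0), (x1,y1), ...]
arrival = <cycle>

path = [(2,1), (1,1), (1,2), (1,3)]
arrival = 21

src (2,1)  cyc=15
W→(1,1)  cyc=17
N→(1,2)  cyc=19
N→(1,3)  cyc=21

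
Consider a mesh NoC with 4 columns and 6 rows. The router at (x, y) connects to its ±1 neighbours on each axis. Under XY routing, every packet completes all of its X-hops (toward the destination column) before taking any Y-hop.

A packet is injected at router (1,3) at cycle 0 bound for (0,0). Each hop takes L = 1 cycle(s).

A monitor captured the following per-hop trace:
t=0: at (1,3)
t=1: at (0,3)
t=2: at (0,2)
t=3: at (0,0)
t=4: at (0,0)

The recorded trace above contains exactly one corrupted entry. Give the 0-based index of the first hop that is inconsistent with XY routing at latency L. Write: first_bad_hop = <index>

[1] (-1,+0) / 1c ⇒ ok
[2] (+0,-1) / 1c ⇒ ok
[3] (+0,-2) / 1c ⇒ BAD: non-unit step

first_bad_hop = 3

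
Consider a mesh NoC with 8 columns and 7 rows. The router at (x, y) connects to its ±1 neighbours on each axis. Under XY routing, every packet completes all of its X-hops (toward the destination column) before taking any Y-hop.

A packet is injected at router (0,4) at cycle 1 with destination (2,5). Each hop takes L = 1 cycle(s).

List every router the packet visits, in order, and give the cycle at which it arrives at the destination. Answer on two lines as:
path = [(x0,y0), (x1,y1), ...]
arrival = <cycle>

[0] x=0 y=4 t=1
[1] x=1 y=4 t=2 →E
[2] x=2 y=4 t=3 →E
[3] x=2 y=5 t=4 →N

path = [(0,4), (1,4), (2,4), (2,5)]
arrival = 4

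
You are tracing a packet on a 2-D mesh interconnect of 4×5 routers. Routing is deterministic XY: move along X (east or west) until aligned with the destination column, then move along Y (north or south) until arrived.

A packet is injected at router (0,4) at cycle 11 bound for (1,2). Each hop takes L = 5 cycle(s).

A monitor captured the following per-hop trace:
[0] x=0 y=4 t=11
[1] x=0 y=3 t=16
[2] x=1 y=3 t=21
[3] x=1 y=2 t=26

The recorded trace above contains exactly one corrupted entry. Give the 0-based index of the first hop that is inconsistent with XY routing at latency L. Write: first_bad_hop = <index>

check 1→ d=(0,-1) cyc+5: BAD: Y-move but x=0≠1

first_bad_hop = 1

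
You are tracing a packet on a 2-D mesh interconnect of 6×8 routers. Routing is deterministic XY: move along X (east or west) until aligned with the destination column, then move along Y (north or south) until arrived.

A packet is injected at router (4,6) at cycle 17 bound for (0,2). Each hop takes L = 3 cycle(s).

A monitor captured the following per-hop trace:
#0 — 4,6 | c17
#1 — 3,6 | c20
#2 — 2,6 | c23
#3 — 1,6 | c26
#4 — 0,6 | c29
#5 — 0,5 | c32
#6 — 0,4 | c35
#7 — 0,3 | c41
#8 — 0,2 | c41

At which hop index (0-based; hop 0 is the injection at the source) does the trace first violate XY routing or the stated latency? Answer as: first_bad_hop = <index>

first_bad_hop = 7

[1] (-1,+0) / 3c ⇒ ok
[2] (-1,+0) / 3c ⇒ ok
[3] (-1,+0) / 3c ⇒ ok
[4] (-1,+0) / 3c ⇒ ok
[5] (+0,-1) / 3c ⇒ ok
[6] (+0,-1) / 3c ⇒ ok
[7] (+0,-1) / 6c ⇒ BAD: Δcyc=6≠L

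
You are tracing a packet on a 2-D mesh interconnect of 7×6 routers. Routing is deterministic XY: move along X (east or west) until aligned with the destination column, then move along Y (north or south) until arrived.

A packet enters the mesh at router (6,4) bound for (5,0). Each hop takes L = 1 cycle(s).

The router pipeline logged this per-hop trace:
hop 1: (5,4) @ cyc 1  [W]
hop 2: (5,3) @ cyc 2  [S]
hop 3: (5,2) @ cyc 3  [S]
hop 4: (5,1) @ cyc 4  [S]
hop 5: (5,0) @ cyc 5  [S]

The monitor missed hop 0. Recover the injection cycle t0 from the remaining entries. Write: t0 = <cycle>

The first recorded entry is hop 1 at cycle 1.
Therefore t0 = 1 − L = 0.

t0 = 0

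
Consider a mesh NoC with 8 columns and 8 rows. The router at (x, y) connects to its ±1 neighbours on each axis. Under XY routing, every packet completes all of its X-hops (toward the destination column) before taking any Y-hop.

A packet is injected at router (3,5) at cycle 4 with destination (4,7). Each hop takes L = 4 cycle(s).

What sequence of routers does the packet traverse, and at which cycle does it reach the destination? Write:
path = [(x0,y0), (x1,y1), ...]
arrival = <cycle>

src (3,5)  cyc=4
E→(4,5)  cyc=8
N→(4,6)  cyc=12
N→(4,7)  cyc=16

path = [(3,5), (4,5), (4,6), (4,7)]
arrival = 16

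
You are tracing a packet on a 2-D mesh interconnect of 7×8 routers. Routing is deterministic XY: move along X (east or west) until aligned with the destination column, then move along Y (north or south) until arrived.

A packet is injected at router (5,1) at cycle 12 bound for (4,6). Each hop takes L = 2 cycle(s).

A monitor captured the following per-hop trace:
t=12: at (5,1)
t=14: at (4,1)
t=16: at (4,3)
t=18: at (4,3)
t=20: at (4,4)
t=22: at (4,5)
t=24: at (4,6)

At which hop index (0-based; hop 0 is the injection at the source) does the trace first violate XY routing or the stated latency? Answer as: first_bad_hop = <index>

first_bad_hop = 2

check 1→ d=(-1,0) cyc+2: ok
check 2→ d=(0,2) cyc+2: BAD: non-unit step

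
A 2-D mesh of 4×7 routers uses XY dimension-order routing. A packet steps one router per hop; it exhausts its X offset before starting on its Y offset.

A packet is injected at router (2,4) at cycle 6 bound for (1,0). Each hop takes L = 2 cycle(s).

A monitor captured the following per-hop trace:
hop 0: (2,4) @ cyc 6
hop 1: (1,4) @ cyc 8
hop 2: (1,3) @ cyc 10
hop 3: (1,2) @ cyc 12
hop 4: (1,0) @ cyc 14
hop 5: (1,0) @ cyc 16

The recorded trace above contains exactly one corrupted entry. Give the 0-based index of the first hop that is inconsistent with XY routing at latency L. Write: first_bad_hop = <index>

  1: Δx=-1 Δy=+0 Δt=2 [ok]
  2: Δx=+0 Δy=-1 Δt=2 [ok]
  3: Δx=+0 Δy=-1 Δt=2 [ok]
  4: Δx=+0 Δy=-2 Δt=2 [BAD: non-unit step]

first_bad_hop = 4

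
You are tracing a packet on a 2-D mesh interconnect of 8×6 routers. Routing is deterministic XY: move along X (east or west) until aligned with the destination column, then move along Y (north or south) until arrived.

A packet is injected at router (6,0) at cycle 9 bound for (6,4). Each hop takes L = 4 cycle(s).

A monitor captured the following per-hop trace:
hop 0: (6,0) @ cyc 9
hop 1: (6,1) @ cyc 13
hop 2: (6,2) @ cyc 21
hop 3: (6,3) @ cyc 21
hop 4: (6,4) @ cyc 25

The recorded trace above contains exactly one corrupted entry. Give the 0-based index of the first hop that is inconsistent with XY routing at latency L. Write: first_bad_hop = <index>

first_bad_hop = 2

hop 1: step (+0,+1), +4 cyc — ok
hop 2: step (+0,+1), +8 cyc — BAD: Δcyc=8≠L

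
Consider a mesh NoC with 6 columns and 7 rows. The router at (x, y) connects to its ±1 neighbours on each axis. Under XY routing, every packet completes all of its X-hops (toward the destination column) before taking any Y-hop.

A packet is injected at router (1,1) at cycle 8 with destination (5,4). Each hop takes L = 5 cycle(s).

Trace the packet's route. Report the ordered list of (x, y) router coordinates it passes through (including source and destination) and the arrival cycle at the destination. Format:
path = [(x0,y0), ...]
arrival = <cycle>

path = [(1,1), (2,1), (3,1), (4,1), (5,1), (5,2), (5,3), (5,4)]
arrival = 43

t=8: at (1,1)
t=13: at (2,1) after E
t=18: at (3,1) after E
t=23: at (4,1) after E
t=28: at (5,1) after E
t=33: at (5,2) after N
t=38: at (5,3) after N
t=43: at (5,4) after N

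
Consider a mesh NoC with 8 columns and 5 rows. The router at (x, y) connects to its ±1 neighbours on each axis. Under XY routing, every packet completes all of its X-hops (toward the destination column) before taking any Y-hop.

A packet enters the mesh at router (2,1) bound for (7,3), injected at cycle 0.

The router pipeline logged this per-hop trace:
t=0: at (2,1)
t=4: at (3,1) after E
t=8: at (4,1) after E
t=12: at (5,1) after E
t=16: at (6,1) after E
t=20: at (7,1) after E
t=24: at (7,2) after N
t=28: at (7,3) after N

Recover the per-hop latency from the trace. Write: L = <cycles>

Between hops 0 and 1 the cycle counter advances 4 − 0 = 4.
That increment is L by definition: L = 4.

L = 4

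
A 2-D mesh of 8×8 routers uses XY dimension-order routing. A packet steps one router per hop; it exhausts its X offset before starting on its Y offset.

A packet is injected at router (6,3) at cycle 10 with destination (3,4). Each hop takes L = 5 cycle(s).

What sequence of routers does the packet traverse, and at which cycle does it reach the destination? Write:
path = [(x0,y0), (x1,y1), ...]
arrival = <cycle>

path = [(6,3), (5,3), (4,3), (3,3), (3,4)]
arrival = 30

t=10: at (6,3)
t=15: at (5,3) after W
t=20: at (4,3) after W
t=25: at (3,3) after W
t=30: at (3,4) after N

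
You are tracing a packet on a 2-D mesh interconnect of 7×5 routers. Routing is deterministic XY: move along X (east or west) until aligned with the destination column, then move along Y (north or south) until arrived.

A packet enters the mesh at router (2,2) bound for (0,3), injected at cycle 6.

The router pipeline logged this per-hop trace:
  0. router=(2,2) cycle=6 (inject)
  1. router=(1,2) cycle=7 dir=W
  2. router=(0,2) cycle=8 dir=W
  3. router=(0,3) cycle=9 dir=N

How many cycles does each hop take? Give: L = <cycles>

L = 1

Δcyc across hop 0→1: 7 − 6 = 1.
Each hop adds L, hence L = 1.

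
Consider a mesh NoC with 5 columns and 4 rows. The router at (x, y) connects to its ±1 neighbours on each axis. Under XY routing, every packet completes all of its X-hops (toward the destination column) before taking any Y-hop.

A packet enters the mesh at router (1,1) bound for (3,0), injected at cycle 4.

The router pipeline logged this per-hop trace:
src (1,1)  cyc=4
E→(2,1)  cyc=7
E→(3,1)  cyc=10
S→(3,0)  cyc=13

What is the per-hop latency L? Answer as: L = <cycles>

Between hops 0 and 1 the cycle counter advances 7 − 4 = 3.
One hop costs L cycles, so L = 3.

L = 3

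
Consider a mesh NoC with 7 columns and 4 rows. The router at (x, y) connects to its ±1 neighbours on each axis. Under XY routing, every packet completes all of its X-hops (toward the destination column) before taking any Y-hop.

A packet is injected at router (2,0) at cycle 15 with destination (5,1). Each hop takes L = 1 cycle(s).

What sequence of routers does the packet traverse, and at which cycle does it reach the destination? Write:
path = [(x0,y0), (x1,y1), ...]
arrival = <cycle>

hop 0: (2,0) @ cyc 15
hop 1: (3,0) @ cyc 16  [E]
hop 2: (4,0) @ cyc 17  [E]
hop 3: (5,0) @ cyc 18  [E]
hop 4: (5,1) @ cyc 19  [N]

path = [(2,0), (3,0), (4,0), (5,0), (5,1)]
arrival = 19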